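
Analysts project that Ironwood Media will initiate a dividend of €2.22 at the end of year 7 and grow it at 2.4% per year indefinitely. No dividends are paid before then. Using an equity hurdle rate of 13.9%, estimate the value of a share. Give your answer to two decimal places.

Deferred-dividend DDM. At t=6 the remaining stream is a growing perpetuity with first payment D_7 = 2.22.
V_6 = D_7/(r−g) = 2.22/(0.139−0.024) = 19.3043
P₀ = V_6/(1+r)^6 = 19.3043/(1+0.139)^6 = 8.8412

€8.84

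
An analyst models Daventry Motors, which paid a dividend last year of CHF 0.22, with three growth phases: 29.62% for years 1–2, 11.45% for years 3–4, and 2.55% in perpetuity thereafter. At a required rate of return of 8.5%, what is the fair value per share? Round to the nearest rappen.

Three-stage DDM. Project D₁…D_4; terminal Gordon value at t=4 with g = 0.0255; discount at r = 0.085.
D_1 = 0.2852
D_2 = 0.3696
D_3 = 0.4120
D_4 = 0.4591
TV_4 = 0.4708/(0.085−0.0255) = 7.9131
P₀ = Σ Dₜ/(1+r)ᵗ + TV_4/(1+r)^4 = 6.9405

CHF 6.94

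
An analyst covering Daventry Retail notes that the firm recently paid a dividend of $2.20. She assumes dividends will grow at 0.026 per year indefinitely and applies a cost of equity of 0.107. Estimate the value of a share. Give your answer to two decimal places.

Gordon growth model: P₀ = D₁/(r − g). D₁ = 2.20 × (1 + 0.026) = 2.2572.
P₀ = 2.2572 / (0.107 − 0.026) = 2.2572 / 0.081 = 27.8667

$27.87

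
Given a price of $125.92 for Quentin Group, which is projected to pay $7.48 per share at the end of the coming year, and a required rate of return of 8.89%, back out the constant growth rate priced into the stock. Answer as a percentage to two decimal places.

From P₀ = D₁/(r − g), the implied growth is g = r − D₁/P₀.
g = 0.0889 − 7.48/125.92 = 0.0889 − 0.05940 = 0.02950

2.95%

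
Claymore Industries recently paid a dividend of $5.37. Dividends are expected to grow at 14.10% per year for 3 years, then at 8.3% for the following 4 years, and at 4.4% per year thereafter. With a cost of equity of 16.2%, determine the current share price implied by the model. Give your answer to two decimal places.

$66.58

Three-stage DDM. Project D₁…D_7; terminal Gordon value at t=7 with g = 0.044; discount at r = 0.162.
D_1 = 6.1272
D_2 = 6.9911
D_3 = 7.9768
D_4 = 8.6389
D_5 = 9.3560
D_6 = 10.1325
D_7 = 10.9735
TV_7 = 11.4563/(0.162−0.044) = 97.0875
P₀ = Σ Dₜ/(1+r)ᵗ + TV_7/(1+r)^7 = 66.5824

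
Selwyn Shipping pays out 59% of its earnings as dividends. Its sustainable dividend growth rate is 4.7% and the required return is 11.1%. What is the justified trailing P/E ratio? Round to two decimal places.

9.65

Justified trailing P/E = b(1+g)/(r−g) = 0.59×(1+0.047)/(0.111−0.047) = 9.6520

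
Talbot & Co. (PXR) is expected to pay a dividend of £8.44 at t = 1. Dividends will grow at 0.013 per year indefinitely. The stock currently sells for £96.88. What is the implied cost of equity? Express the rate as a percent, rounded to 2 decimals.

10.01%

Rearranging the constant-growth DDM: r = D₁/P₀ + g.
r = 8.4400 / 96.88 + 0.013 = 0.08712 + 0.013 = 0.10012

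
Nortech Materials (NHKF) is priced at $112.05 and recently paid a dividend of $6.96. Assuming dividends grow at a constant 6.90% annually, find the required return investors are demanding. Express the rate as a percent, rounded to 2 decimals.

13.54%

Rearranging the constant-growth DDM: r = D₁/P₀ + g.
D₁ = 6.96 × (1 + 0.069) = 7.4402.
r = 7.4402 / 112.05 + 0.069 = 0.06640 + 0.069 = 0.13540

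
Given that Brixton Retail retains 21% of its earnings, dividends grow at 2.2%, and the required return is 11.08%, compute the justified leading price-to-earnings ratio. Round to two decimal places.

8.90

Payout ratio b = 1 − 0.21 = 0.79.
Justified leading P/E = b/(r−g) = 0.79/(0.1108−0.022) = 8.8964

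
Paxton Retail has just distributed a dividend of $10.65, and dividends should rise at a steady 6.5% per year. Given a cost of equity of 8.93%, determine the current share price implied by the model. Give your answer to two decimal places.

Gordon growth model: P₀ = D₁/(r − g). D₁ = 10.65 × (1 + 0.065) = 11.3422.
P₀ = 11.3422 / (0.0893 − 0.065) = 11.3422 / 0.0243 = 466.7593

$466.76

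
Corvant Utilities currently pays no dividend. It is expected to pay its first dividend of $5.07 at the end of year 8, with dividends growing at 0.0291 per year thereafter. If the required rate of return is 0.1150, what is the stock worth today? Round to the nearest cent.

Deferred-dividend DDM. At t=7 the remaining stream is a growing perpetuity with first payment D_8 = 5.07.
V_7 = D_8/(r−g) = 5.07/(0.115−0.0291) = 59.0221
P₀ = V_7/(1+r)^7 = 59.0221/(1+0.115)^7 = 27.5480

$27.55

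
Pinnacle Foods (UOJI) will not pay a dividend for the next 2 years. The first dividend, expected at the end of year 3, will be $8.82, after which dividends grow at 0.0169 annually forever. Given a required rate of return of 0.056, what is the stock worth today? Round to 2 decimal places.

$202.29

Deferred-dividend DDM. At t=2 the remaining stream is a growing perpetuity with first payment D_3 = 8.82.
V_2 = D_3/(r−g) = 8.82/(0.056−0.0169) = 225.5754
P₀ = V_2/(1+r)^2 = 225.5754/(1+0.056)^2 = 202.2851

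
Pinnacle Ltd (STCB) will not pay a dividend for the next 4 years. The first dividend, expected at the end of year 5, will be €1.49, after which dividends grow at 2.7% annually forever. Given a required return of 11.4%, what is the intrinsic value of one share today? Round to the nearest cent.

Deferred-dividend DDM. At t=4 the remaining stream is a growing perpetuity with first payment D_5 = 1.49.
V_4 = D_5/(r−g) = 1.49/(0.114−0.027) = 17.1264
P₀ = V_4/(1+r)^4 = 17.1264/(1+0.114)^4 = 11.1205

€11.12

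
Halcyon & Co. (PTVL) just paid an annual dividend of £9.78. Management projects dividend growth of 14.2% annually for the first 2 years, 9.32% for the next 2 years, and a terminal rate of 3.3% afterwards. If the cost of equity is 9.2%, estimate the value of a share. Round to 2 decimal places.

Three-stage DDM. Project D₁…D_4; terminal Gordon value at t=4 with g = 0.033; discount at r = 0.092.
D_1 = 11.1688
D_2 = 12.7547
D_3 = 13.9435
D_4 = 15.2430
TV_4 = 15.7460/(0.092−0.033) = 266.8816
P₀ = Σ Dₜ/(1+r)ᵗ + TV_4/(1+r)^4 = 230.0358

£230.04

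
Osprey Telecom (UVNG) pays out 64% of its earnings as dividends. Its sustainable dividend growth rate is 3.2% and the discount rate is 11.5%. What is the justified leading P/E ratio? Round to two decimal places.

7.71

Justified leading P/E = b/(r−g) = 0.64/(0.115−0.032) = 7.7108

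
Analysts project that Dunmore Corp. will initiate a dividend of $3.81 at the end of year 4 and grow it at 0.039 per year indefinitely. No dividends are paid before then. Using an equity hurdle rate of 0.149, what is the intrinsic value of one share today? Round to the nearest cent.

$22.83

Deferred-dividend DDM. At t=3 the remaining stream is a growing perpetuity with first payment D_4 = 3.81.
V_3 = D_4/(r−g) = 3.81/(0.149−0.039) = 34.6364
P₀ = V_3/(1+r)^3 = 34.6364/(1+0.149)^3 = 22.8335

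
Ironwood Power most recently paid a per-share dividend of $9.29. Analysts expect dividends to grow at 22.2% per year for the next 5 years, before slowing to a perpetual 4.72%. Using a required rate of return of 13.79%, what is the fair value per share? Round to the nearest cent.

$211.03

Two-stage DDM. Project D₁…D_5 at 0.222, terminal growth 0.0472, discount at r = 0.1379.
D_1 = 11.3524
D_2 = 13.8726
D_3 = 16.9523
D_4 = 20.7157
D_5 = 25.3146
Terminal value at t=5: TV = D_6/(r−g) = 26.5095/(0.1379−0.0472) = 292.2766
P₀ = 11.3524/(1+0.1379)^1 + 13.8726/(1+0.1379)^2 + 16.9523/(1+0.1379)^3 + 20.7157/(1+0.1379)^4 + 25.3146/(1+0.1379)^5 + 292.2766/(1+0.1379)^5 = 211.0272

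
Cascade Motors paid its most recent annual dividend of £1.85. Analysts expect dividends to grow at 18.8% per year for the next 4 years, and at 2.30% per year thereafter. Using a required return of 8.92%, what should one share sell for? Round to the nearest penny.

£49.70

Two-stage DDM. Project D₁…D_4 at 0.188, terminal growth 0.023, discount at r = 0.0892.
D_1 = 2.1978
D_2 = 2.6110
D_3 = 3.1019
D_4 = 3.6850
Terminal value at t=4: TV = D_5/(r−g) = 3.7698/(0.0892−0.023) = 56.9449
P₀ = 2.1978/(1+0.0892)^1 + 2.6110/(1+0.0892)^2 + 3.1019/(1+0.0892)^3 + 3.6850/(1+0.0892)^4 + 56.9449/(1+0.0892)^4 = 49.6972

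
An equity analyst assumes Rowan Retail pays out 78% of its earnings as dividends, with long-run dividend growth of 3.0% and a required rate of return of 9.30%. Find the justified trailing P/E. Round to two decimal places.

Justified trailing P/E = b(1+g)/(r−g) = 0.78×(1+0.03)/(0.093−0.03) = 12.7524

12.75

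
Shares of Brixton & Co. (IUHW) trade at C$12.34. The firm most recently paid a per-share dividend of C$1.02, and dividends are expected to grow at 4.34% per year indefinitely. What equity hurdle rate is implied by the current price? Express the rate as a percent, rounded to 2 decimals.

Rearranging the constant-growth DDM: r = D₁/P₀ + g.
D₁ = 1.02 × (1 + 0.0434) = 1.0643.
r = 1.0643 / 12.34 + 0.0434 = 0.08625 + 0.0434 = 0.12965

12.96%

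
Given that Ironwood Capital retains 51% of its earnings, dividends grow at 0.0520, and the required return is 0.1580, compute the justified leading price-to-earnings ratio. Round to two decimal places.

4.62

Payout ratio b = 1 − 0.51 = 0.49.
Justified leading P/E = b/(r−g) = 0.49/(0.158−0.052) = 4.6226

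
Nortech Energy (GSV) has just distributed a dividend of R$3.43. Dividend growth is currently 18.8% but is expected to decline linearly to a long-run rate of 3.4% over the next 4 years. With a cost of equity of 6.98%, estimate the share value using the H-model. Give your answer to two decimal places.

H-model: P₀ = D₀[(1+g_L) + H(g_S−g_L)]/(r−g_L), with H = 4/2 = 2.
P₀ = 3.43 × [(1+0.034) + 2×(0.188−0.034)] / (0.0698−0.034)
   = 3.43 × 1.3420 / 0.0358 = 128.5771

R$128.58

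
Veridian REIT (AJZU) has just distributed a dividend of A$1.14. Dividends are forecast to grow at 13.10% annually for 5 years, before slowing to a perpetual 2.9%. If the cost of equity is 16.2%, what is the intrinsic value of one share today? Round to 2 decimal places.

A$12.96

Two-stage DDM. Project D₁…D_5 at 0.131, terminal growth 0.029, discount at r = 0.162.
D_1 = 1.2893
D_2 = 1.4582
D_3 = 1.6493
D_4 = 1.8653
D_5 = 2.1097
Terminal value at t=5: TV = D_6/(r−g) = 2.1709/(0.162−0.029) = 16.3223
P₀ = 1.2893/(1+0.162)^1 + 1.4582/(1+0.162)^2 + 1.6493/(1+0.162)^3 + 1.8653/(1+0.162)^4 + 2.1097/(1+0.162)^5 + 16.3223/(1+0.162)^5 = 12.9643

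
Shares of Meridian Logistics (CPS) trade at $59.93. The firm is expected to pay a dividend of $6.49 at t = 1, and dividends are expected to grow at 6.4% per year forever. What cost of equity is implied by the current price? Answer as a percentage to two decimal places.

Rearranging the constant-growth DDM: r = D₁/P₀ + g.
r = 6.4900 / 59.93 + 0.064 = 0.10829 + 0.064 = 0.17229

17.23%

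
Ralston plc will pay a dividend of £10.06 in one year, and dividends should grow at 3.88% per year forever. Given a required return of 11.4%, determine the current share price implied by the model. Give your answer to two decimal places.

£133.78

Gordon growth model: P₀ = D₁/(r − g), with D₁ = 10.06 given directly.
P₀ = 10.0600 / (0.114 − 0.0388) = 10.0600 / 0.0752 = 133.7766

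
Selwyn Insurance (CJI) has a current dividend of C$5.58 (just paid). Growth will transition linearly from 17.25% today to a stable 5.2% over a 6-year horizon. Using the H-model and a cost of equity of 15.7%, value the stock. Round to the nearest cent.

C$75.12

H-model: P₀ = D₀[(1+g_L) + H(g_S−g_L)]/(r−g_L), with H = 6/2 = 3.
P₀ = 5.58 × [(1+0.052) + 3×(0.1725−0.052)] / (0.157−0.052)
   = 5.58 × 1.4135 / 0.105 = 75.1174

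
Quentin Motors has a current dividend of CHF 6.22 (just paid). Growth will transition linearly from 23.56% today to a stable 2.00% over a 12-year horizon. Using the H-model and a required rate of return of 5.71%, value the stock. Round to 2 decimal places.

CHF 387.89

H-model: P₀ = D₀[(1+g_L) + H(g_S−g_L)]/(r−g_L), with H = 12/2 = 6.
P₀ = 6.22 × [(1+0.02) + 6×(0.2356−0.02)] / (0.0571−0.02)
   = 6.22 × 2.3136 / 0.0371 = 387.8866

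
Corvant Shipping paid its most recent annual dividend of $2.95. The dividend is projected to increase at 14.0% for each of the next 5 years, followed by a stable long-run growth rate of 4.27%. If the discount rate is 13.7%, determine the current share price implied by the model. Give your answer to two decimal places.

Two-stage DDM. Project D₁…D_5 at 0.14, terminal growth 0.0427, discount at r = 0.137.
D_1 = 3.3630
D_2 = 3.8338
D_3 = 4.3706
D_4 = 4.9824
D_5 = 5.6800
Terminal value at t=5: TV = D_6/(r−g) = 5.9225/(0.137−0.0427) = 62.8050
P₀ = 3.3630/(1+0.137)^1 + 3.8338/(1+0.137)^2 + 4.3706/(1+0.137)^3 + 4.9824/(1+0.137)^4 + 5.6800/(1+0.137)^5 + 62.8050/(1+0.137)^5 = 47.9187

$47.92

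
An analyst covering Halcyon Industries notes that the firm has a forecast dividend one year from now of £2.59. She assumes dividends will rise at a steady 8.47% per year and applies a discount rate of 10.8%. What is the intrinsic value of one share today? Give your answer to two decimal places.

Gordon growth model: P₀ = D₁/(r − g), with D₁ = 2.59 given directly.
P₀ = 2.5900 / (0.108 − 0.0847) = 2.5900 / 0.0233 = 111.1588

£111.16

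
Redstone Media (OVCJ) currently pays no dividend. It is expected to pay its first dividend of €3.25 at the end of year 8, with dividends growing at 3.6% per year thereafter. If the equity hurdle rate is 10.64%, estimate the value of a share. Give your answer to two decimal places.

€22.75

Deferred-dividend DDM. At t=7 the remaining stream is a growing perpetuity with first payment D_8 = 3.25.
V_7 = D_8/(r−g) = 3.25/(0.1064−0.036) = 46.1648
P₀ = V_7/(1+r)^7 = 46.1648/(1+0.1064)^7 = 22.7471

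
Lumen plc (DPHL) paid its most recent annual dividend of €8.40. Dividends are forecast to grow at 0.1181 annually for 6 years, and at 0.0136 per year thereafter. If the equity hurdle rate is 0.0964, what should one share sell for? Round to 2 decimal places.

€169.67

Two-stage DDM. Project D₁…D_6 at 0.1181, terminal growth 0.0136, discount at r = 0.0964.
D_1 = 9.3920
D_2 = 10.5012
D_3 = 11.7414
D_4 = 13.1281
D_5 = 14.6785
D_6 = 16.4121
Terminal value at t=6: TV = D_7/(r−g) = 16.6353/(0.0964−0.0136) = 200.9090
P₀ = 9.3920/(1+0.0964)^1 + 10.5012/(1+0.0964)^2 + 11.7414/(1+0.0964)^3 + 13.1281/(1+0.0964)^4 + 14.6785/(1+0.0964)^5 + 16.4121/(1+0.0964)^6 + 200.9090/(1+0.0964)^6 = 169.6693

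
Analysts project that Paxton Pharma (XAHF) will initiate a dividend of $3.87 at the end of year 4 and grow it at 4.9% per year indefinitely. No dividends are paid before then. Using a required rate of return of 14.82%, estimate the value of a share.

$25.77

Deferred-dividend DDM. At t=3 the remaining stream is a growing perpetuity with first payment D_4 = 3.87.
V_3 = D_4/(r−g) = 3.87/(0.1482−0.049) = 39.0121
P₀ = V_3/(1+r)^3 = 39.0121/(1+0.1482)^3 = 25.7719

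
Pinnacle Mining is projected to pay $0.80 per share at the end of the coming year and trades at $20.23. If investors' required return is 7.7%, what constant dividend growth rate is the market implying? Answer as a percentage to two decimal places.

From P₀ = D₁/(r − g), the implied growth is g = r − D₁/P₀.
g = 0.077 − 0.80/20.23 = 0.077 − 0.03955 = 0.03745

3.75%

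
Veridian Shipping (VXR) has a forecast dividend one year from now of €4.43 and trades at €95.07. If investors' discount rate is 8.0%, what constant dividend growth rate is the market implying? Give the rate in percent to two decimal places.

3.34%

From P₀ = D₁/(r − g), the implied growth is g = r − D₁/P₀.
g = 0.08 − 4.43/95.07 = 0.08 − 0.04660 = 0.03340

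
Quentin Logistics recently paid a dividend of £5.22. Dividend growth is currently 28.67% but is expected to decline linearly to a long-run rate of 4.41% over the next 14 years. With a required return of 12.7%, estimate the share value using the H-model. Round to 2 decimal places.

H-model: P₀ = D₀[(1+g_L) + H(g_S−g_L)]/(r−g_L), with H = 14/2 = 7.
P₀ = 5.22 × [(1+0.0441) + 7×(0.2867−0.0441)] / (0.127−0.0441)
   = 5.22 × 2.7423 / 0.0829 = 172.6756

£172.68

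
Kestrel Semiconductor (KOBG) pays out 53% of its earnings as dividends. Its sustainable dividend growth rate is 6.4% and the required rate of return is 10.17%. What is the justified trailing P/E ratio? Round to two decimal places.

14.96

Justified trailing P/E = b(1+g)/(r−g) = 0.53×(1+0.064)/(0.1017−0.064) = 14.9581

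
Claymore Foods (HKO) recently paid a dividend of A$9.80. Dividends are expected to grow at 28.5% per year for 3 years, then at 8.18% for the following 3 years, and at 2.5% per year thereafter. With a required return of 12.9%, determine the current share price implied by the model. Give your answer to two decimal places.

Three-stage DDM. Project D₁…D_6; terminal Gordon value at t=6 with g = 0.025; discount at r = 0.129.
D_1 = 12.5930
D_2 = 16.1820
D_3 = 20.7939
D_4 = 22.4948
D_5 = 24.3349
D_6 = 26.3255
TV_6 = 26.9836/(0.129−0.025) = 259.4579
P₀ = Σ Dₜ/(1+r)ᵗ + TV_6/(1+r)^6 = 203.4092

A$203.41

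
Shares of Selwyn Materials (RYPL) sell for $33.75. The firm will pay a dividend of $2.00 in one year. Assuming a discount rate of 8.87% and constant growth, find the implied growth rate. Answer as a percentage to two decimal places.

2.94%

From P₀ = D₁/(r − g), the implied growth is g = r − D₁/P₀.
g = 0.0887 − 2.00/33.75 = 0.0887 − 0.05926 = 0.02944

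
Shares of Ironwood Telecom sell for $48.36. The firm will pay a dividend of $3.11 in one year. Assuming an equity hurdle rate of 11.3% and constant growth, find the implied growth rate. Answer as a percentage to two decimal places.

4.87%

From P₀ = D₁/(r − g), the implied growth is g = r − D₁/P₀.
g = 0.113 − 3.11/48.36 = 0.113 − 0.06431 = 0.04869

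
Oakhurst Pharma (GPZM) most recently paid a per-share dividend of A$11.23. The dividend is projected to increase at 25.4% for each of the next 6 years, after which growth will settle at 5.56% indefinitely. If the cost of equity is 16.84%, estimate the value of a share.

Two-stage DDM. Project D₁…D_6 at 0.254, terminal growth 0.0556, discount at r = 0.1684.
D_1 = 14.0824
D_2 = 17.6594
D_3 = 22.1448
D_4 = 27.7696
D_5 = 34.8231
D_6 = 43.6682
Terminal value at t=6: TV = D_7/(r−g) = 46.0961/(0.1684−0.0556) = 408.6535
P₀ = 14.0824/(1+0.1684)^1 + 17.6594/(1+0.1684)^2 + 22.1448/(1+0.1684)^3 + 27.7696/(1+0.1684)^4 + 34.8231/(1+0.1684)^5 + 43.6682/(1+0.1684)^6 + 408.6535/(1+0.1684)^6 = 247.5510

A$247.55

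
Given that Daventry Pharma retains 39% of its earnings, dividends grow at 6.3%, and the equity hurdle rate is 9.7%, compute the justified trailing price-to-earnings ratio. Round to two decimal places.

19.07

Payout ratio b = 1 − 0.39 = 0.61.
Justified trailing P/E = b(1+g)/(r−g) = 0.61×(1+0.063)/(0.097−0.063) = 19.0715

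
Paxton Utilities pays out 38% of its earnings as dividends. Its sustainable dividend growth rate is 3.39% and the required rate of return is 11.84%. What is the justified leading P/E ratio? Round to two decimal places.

Justified leading P/E = b/(r−g) = 0.38/(0.1184−0.0339) = 4.4970

4.50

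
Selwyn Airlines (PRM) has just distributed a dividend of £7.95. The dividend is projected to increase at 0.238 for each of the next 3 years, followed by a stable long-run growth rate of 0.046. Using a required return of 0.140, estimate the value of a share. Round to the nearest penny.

Two-stage DDM. Project D₁…D_3 at 0.238, terminal growth 0.046, discount at r = 0.14.
D_1 = 9.8421
D_2 = 12.1845
D_3 = 15.0844
Terminal value at t=3: TV = D_4/(r−g) = 15.7783/(0.14−0.046) = 167.8545
P₀ = 9.8421/(1+0.14)^1 + 12.1845/(1+0.14)^2 + 15.0844/(1+0.14)^3 + 167.8545/(1+0.14)^3 = 141.4876

£141.49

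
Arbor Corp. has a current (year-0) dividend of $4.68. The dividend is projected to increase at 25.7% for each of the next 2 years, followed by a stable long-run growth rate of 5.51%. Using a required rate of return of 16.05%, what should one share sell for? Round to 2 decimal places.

Two-stage DDM. Project D₁…D_2 at 0.257, terminal growth 0.0551, discount at r = 0.1605.
D_1 = 5.8828
D_2 = 7.3946
Terminal value at t=2: TV = D_3/(r−g) = 7.8021/(0.1605−0.0551) = 74.0235
P₀ = 5.8828/(1+0.1605)^1 + 7.3946/(1+0.1605)^2 + 74.0235/(1+0.1605)^2 = 65.5239

$65.52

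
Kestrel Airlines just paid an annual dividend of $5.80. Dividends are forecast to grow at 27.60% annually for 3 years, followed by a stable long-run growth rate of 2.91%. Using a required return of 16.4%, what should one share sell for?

Two-stage DDM. Project D₁…D_3 at 0.276, terminal growth 0.0291, discount at r = 0.164.
D_1 = 7.4008
D_2 = 9.4434
D_3 = 12.0498
Terminal value at t=3: TV = D_4/(r−g) = 12.4005/(0.164−0.0291) = 91.9233
P₀ = 7.4008/(1+0.164)^1 + 9.4434/(1+0.164)^2 + 12.0498/(1+0.164)^3 + 91.9233/(1+0.164)^3 = 79.2547

$79.25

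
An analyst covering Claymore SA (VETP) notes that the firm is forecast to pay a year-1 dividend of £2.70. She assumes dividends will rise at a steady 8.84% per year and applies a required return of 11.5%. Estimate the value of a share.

£101.50

Gordon growth model: P₀ = D₁/(r − g), with D₁ = 2.70 given directly.
P₀ = 2.7000 / (0.115 − 0.0884) = 2.7000 / 0.0266 = 101.5038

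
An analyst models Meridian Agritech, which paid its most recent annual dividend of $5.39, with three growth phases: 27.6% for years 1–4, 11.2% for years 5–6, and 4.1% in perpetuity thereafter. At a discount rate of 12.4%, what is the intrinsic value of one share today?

Three-stage DDM. Project D₁…D_6; terminal Gordon value at t=6 with g = 0.041; discount at r = 0.124.
D_1 = 6.8776
D_2 = 8.7759
D_3 = 11.1980
D_4 = 14.2887
D_5 = 15.8890
D_6 = 17.6686
TV_6 = 18.3930/(0.124−0.041) = 221.6020
P₀ = Σ Dₜ/(1+r)ᵗ + TV_6/(1+r)^6 = 157.4161

$157.42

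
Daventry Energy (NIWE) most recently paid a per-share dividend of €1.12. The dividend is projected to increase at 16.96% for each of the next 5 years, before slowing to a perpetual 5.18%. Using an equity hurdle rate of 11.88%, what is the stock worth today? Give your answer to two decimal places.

Two-stage DDM. Project D₁…D_5 at 0.1696, terminal growth 0.0518, discount at r = 0.1188.
D_1 = 1.3100
D_2 = 1.5321
D_3 = 1.7920
D_4 = 2.0959
D_5 = 2.4513
Terminal value at t=5: TV = D_6/(r−g) = 2.5783/(0.1188−0.0518) = 38.4825
P₀ = 1.3100/(1+0.1188)^1 + 1.5321/(1+0.1188)^2 + 1.7920/(1+0.1188)^3 + 2.0959/(1+0.1188)^4 + 2.4513/(1+0.1188)^5 + 38.4825/(1+0.1188)^5 = 28.3640

€28.36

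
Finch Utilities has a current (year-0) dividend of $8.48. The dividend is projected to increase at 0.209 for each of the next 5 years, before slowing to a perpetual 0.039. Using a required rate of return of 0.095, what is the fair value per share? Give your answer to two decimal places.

$315.79

Two-stage DDM. Project D₁…D_5 at 0.209, terminal growth 0.039, discount at r = 0.095.
D_1 = 10.2523
D_2 = 12.3951
D_3 = 14.9856
D_4 = 18.1176
D_5 = 21.9042
Terminal value at t=5: TV = D_6/(r−g) = 22.7585/(0.095−0.039) = 406.4011
P₀ = 10.2523/(1+0.095)^1 + 12.3951/(1+0.095)^2 + 14.9856/(1+0.095)^3 + 18.1176/(1+0.095)^4 + 21.9042/(1+0.095)^5 + 406.4011/(1+0.095)^5 = 315.7878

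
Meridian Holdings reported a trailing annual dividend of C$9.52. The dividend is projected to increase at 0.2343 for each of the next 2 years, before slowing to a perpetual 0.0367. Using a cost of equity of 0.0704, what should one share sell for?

C$413.05

Two-stage DDM. Project D₁…D_2 at 0.2343, terminal growth 0.0367, discount at r = 0.0704.
D_1 = 11.7505
D_2 = 14.5037
Terminal value at t=2: TV = D_3/(r−g) = 15.0360/(0.0704−0.0367) = 446.1713
P₀ = 11.7505/(1+0.0704)^1 + 14.5037/(1+0.0704)^2 + 446.1713/(1+0.0704)^2 = 413.0484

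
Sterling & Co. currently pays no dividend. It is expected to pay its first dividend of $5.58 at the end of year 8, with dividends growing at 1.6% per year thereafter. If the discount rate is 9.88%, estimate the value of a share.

Deferred-dividend DDM. At t=7 the remaining stream is a growing perpetuity with first payment D_8 = 5.58.
V_7 = D_8/(r−g) = 5.58/(0.0988−0.016) = 67.3913
P₀ = V_7/(1+r)^7 = 67.3913/(1+0.0988)^7 = 34.8476

$34.85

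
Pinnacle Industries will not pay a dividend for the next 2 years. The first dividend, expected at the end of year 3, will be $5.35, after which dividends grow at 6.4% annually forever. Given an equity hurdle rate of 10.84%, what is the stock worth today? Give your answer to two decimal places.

$98.08

Deferred-dividend DDM. At t=2 the remaining stream is a growing perpetuity with first payment D_3 = 5.35.
V_2 = D_3/(r−g) = 5.35/(0.1084−0.064) = 120.4955
P₀ = V_2/(1+r)^2 = 120.4955/(1+0.1084)^2 = 98.0794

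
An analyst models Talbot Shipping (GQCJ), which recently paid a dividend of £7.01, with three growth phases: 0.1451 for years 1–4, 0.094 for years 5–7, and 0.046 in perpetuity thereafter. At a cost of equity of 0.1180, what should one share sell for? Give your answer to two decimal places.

Three-stage DDM. Project D₁…D_7; terminal Gordon value at t=7 with g = 0.046; discount at r = 0.118.
D_1 = 8.0272
D_2 = 9.1919
D_3 = 10.5256
D_4 = 12.0529
D_5 = 13.1859
D_6 = 14.4253
D_7 = 15.7813
TV_7 = 16.5073/(0.118−0.046) = 229.2677
P₀ = Σ Dₜ/(1+r)ᵗ + TV_7/(1+r)^7 = 156.9605

£156.96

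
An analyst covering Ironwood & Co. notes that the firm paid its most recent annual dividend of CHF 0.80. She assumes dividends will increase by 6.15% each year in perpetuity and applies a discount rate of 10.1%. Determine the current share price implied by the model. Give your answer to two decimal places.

Gordon growth model: P₀ = D₁/(r − g). D₁ = 0.80 × (1 + 0.0615) = 0.8492.
P₀ = 0.8492 / (0.101 − 0.0615) = 0.8492 / 0.0395 = 21.4987

CHF 21.50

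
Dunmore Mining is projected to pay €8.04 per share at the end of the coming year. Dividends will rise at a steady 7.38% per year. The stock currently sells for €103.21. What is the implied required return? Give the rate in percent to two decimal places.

15.17%

Rearranging the constant-growth DDM: r = D₁/P₀ + g.
r = 8.0400 / 103.21 + 0.0738 = 0.07790 + 0.0738 = 0.15170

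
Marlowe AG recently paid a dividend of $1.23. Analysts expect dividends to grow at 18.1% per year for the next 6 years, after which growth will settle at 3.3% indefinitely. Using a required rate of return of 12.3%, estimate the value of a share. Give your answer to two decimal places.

$27.93

Two-stage DDM. Project D₁…D_6 at 0.181, terminal growth 0.033, discount at r = 0.123.
D_1 = 1.4526
D_2 = 1.7156
D_3 = 2.0261
D_4 = 2.3928
D_5 = 2.8259
D_6 = 3.3374
Terminal value at t=6: TV = D_7/(r−g) = 3.4475/(0.123−0.033) = 38.3056
P₀ = 1.4526/(1+0.123)^1 + 1.7156/(1+0.123)^2 + 2.0261/(1+0.123)^3 + 2.3928/(1+0.123)^4 + 2.8259/(1+0.123)^5 + 3.3374/(1+0.123)^6 + 38.3056/(1+0.123)^6 = 27.9328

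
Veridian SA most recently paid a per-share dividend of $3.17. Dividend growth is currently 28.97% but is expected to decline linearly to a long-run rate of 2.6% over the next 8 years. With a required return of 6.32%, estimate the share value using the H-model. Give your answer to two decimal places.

$177.32

H-model: P₀ = D₀[(1+g_L) + H(g_S−g_L)]/(r−g_L), with H = 8/2 = 4.
P₀ = 3.17 × [(1+0.026) + 4×(0.2897−0.026)] / (0.0632−0.026)
   = 3.17 × 2.0808 / 0.0372 = 177.3155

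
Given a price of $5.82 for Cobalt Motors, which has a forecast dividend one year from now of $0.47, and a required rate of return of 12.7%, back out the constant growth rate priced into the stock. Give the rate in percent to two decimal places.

From P₀ = D₁/(r − g), the implied growth is g = r − D₁/P₀.
g = 0.127 − 0.47/5.82 = 0.127 − 0.08076 = 0.04624

4.62%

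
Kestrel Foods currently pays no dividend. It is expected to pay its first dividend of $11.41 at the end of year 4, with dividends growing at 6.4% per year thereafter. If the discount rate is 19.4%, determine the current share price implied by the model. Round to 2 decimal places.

$51.56

Deferred-dividend DDM. At t=3 the remaining stream is a growing perpetuity with first payment D_4 = 11.41.
V_3 = D_4/(r−g) = 11.41/(0.194−0.064) = 87.7692
P₀ = V_3/(1+r)^3 = 87.7692/(1+0.194)^3 = 51.5619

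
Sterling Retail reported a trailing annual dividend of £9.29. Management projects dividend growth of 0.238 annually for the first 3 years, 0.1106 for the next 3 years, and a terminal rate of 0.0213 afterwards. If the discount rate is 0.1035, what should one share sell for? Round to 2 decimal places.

£241.24

Three-stage DDM. Project D₁…D_6; terminal Gordon value at t=6 with g = 0.0213; discount at r = 0.1035.
D_1 = 11.5010
D_2 = 14.2383
D_3 = 17.6270
D_4 = 19.5765
D_5 = 21.7417
D_6 = 24.1463
TV_6 = 24.6606/(0.1035−0.0213) = 300.0075
P₀ = Σ Dₜ/(1+r)ᵗ + TV_6/(1+r)^6 = 241.2438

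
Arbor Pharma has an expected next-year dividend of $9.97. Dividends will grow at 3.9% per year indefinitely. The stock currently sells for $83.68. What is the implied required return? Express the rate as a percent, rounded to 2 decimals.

15.81%

Rearranging the constant-growth DDM: r = D₁/P₀ + g.
r = 9.9700 / 83.68 + 0.039 = 0.11914 + 0.039 = 0.15814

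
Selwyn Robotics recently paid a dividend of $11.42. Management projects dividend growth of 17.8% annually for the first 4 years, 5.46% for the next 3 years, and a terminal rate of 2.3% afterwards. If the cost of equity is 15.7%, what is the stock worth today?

Three-stage DDM. Project D₁…D_7; terminal Gordon value at t=7 with g = 0.023; discount at r = 0.157.
D_1 = 13.4528
D_2 = 15.8474
D_3 = 18.6682
D_4 = 21.9911
D_5 = 23.1918
D_6 = 24.4581
D_7 = 25.7935
TV_7 = 26.3868/(0.157−0.023) = 196.9162
P₀ = Σ Dₜ/(1+r)ᵗ + TV_7/(1+r)^7 = 149.4151

$149.42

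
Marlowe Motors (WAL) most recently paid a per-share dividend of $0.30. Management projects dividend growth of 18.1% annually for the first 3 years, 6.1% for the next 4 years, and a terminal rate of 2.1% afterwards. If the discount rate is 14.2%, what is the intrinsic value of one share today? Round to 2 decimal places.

Three-stage DDM. Project D₁…D_7; terminal Gordon value at t=7 with g = 0.021; discount at r = 0.142.
D_1 = 0.3543
D_2 = 0.4184
D_3 = 0.4942
D_4 = 0.5243
D_5 = 0.5563
D_6 = 0.5902
D_7 = 0.6262
TV_7 = 0.6394/(0.142−0.021) = 5.2841
P₀ = Σ Dₜ/(1+r)ᵗ + TV_7/(1+r)^7 = 4.1568

$4.16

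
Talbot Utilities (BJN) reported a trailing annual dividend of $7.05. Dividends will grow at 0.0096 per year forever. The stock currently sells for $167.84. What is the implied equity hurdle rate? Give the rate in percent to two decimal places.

Rearranging the constant-growth DDM: r = D₁/P₀ + g.
D₁ = 7.05 × (1 + 0.0096) = 7.1177.
r = 7.1177 / 167.84 + 0.0096 = 0.04241 + 0.0096 = 0.05201

5.20%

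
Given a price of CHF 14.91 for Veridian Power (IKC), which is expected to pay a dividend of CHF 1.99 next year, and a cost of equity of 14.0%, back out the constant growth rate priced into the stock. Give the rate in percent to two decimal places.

From P₀ = D₁/(r − g), the implied growth is g = r − D₁/P₀.
g = 0.14 − 1.99/14.91 = 0.14 − 0.13347 = 0.00653

0.65%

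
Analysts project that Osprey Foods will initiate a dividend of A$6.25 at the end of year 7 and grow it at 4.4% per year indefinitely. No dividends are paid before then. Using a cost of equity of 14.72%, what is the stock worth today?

Deferred-dividend DDM. At t=6 the remaining stream is a growing perpetuity with first payment D_7 = 6.25.
V_6 = D_7/(r−g) = 6.25/(0.1472−0.044) = 60.5620
P₀ = V_6/(1+r)^6 = 60.5620/(1+0.1472)^6 = 26.5684

A$26.57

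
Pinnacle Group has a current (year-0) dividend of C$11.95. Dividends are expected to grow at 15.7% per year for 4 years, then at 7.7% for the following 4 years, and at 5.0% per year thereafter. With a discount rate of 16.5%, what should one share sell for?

C$162.87

Three-stage DDM. Project D₁…D_8; terminal Gordon value at t=8 with g = 0.05; discount at r = 0.165.
D_1 = 13.8262
D_2 = 15.9969
D_3 = 18.5084
D_4 = 21.4142
D_5 = 23.0631
D_6 = 24.8389
D_7 = 26.7515
D_8 = 28.8114
TV_8 = 30.2520/(0.165−0.05) = 263.0605
P₀ = Σ Dₜ/(1+r)ᵗ + TV_8/(1+r)^8 = 162.8691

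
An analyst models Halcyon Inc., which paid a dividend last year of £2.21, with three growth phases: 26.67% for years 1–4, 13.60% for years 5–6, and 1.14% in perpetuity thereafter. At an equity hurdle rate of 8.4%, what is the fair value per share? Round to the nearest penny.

Three-stage DDM. Project D₁…D_6; terminal Gordon value at t=6 with g = 0.0114; discount at r = 0.084.
D_1 = 2.7994
D_2 = 3.5460
D_3 = 4.4917
D_4 = 5.6897
D_5 = 6.4635
D_6 = 7.3425
TV_6 = 7.4262/(0.084−0.0114) = 102.2893
P₀ = Σ Dₜ/(1+r)ᵗ + TV_6/(1+r)^6 = 85.1367

£85.14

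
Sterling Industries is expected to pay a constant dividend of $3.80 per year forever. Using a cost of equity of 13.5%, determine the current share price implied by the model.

Zero-growth DDM (perpetuity): P₀ = D/r = 3.80 / 0.135 = 28.1481

$28.15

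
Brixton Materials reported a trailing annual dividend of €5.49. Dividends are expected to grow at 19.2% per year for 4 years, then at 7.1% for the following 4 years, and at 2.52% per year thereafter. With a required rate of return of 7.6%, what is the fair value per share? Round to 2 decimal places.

€225.03

Three-stage DDM. Project D₁…D_8; terminal Gordon value at t=8 with g = 0.0252; discount at r = 0.076.
D_1 = 6.5441
D_2 = 7.8005
D_3 = 9.2982
D_4 = 11.0835
D_5 = 11.8704
D_6 = 12.7132
D_7 = 13.6159
D_8 = 14.5826
TV_8 = 14.9501/(0.076−0.0252) = 294.2931
P₀ = Σ Dₜ/(1+r)ᵗ + TV_8/(1+r)^8 = 225.0314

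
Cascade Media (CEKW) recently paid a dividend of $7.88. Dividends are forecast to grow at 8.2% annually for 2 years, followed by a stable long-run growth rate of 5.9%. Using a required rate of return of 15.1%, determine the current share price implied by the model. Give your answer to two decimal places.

Two-stage DDM. Project D₁…D_2 at 0.082, terminal growth 0.059, discount at r = 0.151.
D_1 = 8.5262
D_2 = 9.2253
Terminal value at t=2: TV = D_3/(r−g) = 9.7696/(0.151−0.059) = 106.1913
P₀ = 8.5262/(1+0.151)^1 + 9.2253/(1+0.151)^2 + 106.1913/(1+0.151)^2 = 94.5276

$94.53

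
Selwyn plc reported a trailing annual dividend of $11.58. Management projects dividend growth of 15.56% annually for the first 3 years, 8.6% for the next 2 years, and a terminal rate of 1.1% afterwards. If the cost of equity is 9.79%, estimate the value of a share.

Three-stage DDM. Project D₁…D_5; terminal Gordon value at t=5 with g = 0.011; discount at r = 0.0979.
D_1 = 13.3818
D_2 = 15.4641
D_3 = 17.8703
D_4 = 19.4071
D_5 = 21.0761
TV_5 = 21.3080/(0.0979−0.011) = 245.2010
P₀ = Σ Dₜ/(1+r)ᵗ + TV_5/(1+r)^5 = 218.8026

$218.80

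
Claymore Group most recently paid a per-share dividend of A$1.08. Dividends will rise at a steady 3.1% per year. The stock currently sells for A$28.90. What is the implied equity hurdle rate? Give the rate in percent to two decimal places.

Rearranging the constant-growth DDM: r = D₁/P₀ + g.
D₁ = 1.08 × (1 + 0.031) = 1.1135.
r = 1.1135 / 28.90 + 0.031 = 0.03853 + 0.031 = 0.06953

6.95%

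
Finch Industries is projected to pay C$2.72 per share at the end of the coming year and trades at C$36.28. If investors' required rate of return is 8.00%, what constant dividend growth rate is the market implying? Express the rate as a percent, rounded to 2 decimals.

0.50%

From P₀ = D₁/(r − g), the implied growth is g = r − D₁/P₀.
g = 0.08 − 2.72/36.28 = 0.08 − 0.07497 = 0.00503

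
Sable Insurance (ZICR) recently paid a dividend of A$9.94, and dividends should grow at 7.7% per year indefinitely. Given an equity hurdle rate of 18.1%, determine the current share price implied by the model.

A$102.94

Gordon growth model: P₀ = D₁/(r − g). D₁ = 9.94 × (1 + 0.077) = 10.7054.
P₀ = 10.7054 / (0.181 − 0.077) = 10.7054 / 0.104 = 102.9363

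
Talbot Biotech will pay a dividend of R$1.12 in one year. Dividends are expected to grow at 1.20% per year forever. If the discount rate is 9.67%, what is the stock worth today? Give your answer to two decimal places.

Gordon growth model: P₀ = D₁/(r − g), with D₁ = 1.12 given directly.
P₀ = 1.1200 / (0.0967 − 0.012) = 1.1200 / 0.0847 = 13.2231

R$13.22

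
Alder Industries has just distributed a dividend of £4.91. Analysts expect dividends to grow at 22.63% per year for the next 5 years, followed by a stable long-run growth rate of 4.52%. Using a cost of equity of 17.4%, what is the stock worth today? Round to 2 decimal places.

£77.58

Two-stage DDM. Project D₁…D_5 at 0.2263, terminal growth 0.0452, discount at r = 0.174.
D_1 = 6.0211
D_2 = 7.3837
D_3 = 9.0547
D_4 = 11.1037
D_5 = 13.6165
Terminal value at t=5: TV = D_6/(r−g) = 14.2320/(0.174−0.0452) = 110.4965
P₀ = 6.0211/(1+0.174)^1 + 7.3837/(1+0.174)^2 + 9.0547/(1+0.174)^3 + 11.1037/(1+0.174)^4 + 13.6165/(1+0.174)^5 + 110.4965/(1+0.174)^5 = 77.5785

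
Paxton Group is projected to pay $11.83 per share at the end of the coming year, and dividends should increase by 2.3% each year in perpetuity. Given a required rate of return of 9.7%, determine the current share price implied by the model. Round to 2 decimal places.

$159.86

Gordon growth model: P₀ = D₁/(r − g), with D₁ = 11.83 given directly.
P₀ = 11.8300 / (0.097 − 0.023) = 11.8300 / 0.074 = 159.8649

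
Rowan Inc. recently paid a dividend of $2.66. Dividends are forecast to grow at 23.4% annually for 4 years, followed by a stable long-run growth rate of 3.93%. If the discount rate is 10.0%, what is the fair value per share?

Two-stage DDM. Project D₁…D_4 at 0.234, terminal growth 0.0393, discount at r = 0.1.
D_1 = 3.2824
D_2 = 4.0505
D_3 = 4.9984
D_4 = 6.1680
Terminal value at t=4: TV = D_5/(r−g) = 6.4104/(0.1−0.0393) = 105.6074
P₀ = 3.2824/(1+0.1)^1 + 4.0505/(1+0.1)^2 + 4.9984/(1+0.1)^3 + 6.1680/(1+0.1)^4 + 105.6074/(1+0.1)^4 = 86.4310

$86.43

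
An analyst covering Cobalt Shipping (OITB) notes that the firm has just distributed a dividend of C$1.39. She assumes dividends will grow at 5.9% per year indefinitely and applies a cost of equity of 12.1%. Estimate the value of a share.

C$23.74

Gordon growth model: P₀ = D₁/(r − g). D₁ = 1.39 × (1 + 0.059) = 1.4720.
P₀ = 1.4720 / (0.121 − 0.059) = 1.4720 / 0.062 = 23.7421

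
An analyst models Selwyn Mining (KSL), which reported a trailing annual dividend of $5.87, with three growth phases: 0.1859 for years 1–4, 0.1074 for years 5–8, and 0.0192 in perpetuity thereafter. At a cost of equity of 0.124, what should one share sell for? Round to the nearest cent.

$121.59

Three-stage DDM. Project D₁…D_8; terminal Gordon value at t=8 with g = 0.0192; discount at r = 0.124.
D_1 = 6.9612
D_2 = 8.2553
D_3 = 9.7900
D_4 = 11.6100
D_5 = 12.8569
D_6 = 14.2377
D_7 = 15.7668
D_8 = 17.4602
TV_8 = 17.7954/(0.124−0.0192) = 169.8035
P₀ = Σ Dₜ/(1+r)ᵗ + TV_8/(1+r)^8 = 121.5851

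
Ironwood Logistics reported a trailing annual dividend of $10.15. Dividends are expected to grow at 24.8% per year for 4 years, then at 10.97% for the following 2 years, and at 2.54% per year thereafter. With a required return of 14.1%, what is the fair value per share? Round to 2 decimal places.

$200.81

Three-stage DDM. Project D₁…D_6; terminal Gordon value at t=6 with g = 0.0254; discount at r = 0.141.
D_1 = 12.6672
D_2 = 15.8087
D_3 = 19.7292
D_4 = 24.6221
D_5 = 27.3231
D_6 = 30.3204
TV_6 = 31.0906/(0.141−0.0254) = 268.9497
P₀ = Σ Dₜ/(1+r)ᵗ + TV_6/(1+r)^6 = 200.8104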